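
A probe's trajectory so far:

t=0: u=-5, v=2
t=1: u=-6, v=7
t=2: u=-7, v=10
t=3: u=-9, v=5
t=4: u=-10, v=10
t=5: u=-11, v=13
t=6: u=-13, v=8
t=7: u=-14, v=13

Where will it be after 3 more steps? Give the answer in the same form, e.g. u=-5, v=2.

u=-18, v=16

The moves between consecutive positions are (-1, +5), (-1, +3), (-2, -5), (-1, +5), (-1, +3), (-2, -5), (-1, +5); they repeat the 3-cycle [(-1, +5), (-1, +3), (-2, -5)].
step 8: apply (-1, +3) → u=-15, v=16
step 9: apply (-2, -5) → u=-17, v=11
step 10: apply (-1, +5) → u=-18, v=16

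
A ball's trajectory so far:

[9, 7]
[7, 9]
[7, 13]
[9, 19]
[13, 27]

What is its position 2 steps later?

[27, 49]

First differences are [-2, +2], [+0, +4], [+2, +6], [+4, +8]; their common second difference is [+2, +2] (constant acceleration).
step 5: [13, 27] + [+6, +10] → [19, 37]
step 6: [19, 37] + [+8, +12] → [27, 49]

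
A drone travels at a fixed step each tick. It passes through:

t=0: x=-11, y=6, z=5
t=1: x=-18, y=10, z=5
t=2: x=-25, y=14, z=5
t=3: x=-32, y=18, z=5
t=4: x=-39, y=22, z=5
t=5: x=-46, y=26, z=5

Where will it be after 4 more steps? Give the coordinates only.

Constant displacement of (-7, +4, +0) per step.
step 6: x=-46, y=26, z=5 + (-7, +4, +0) → x=-53, y=30, z=5
step 7: x=-53, y=30, z=5 + (-7, +4, +0) → x=-60, y=34, z=5
step 8: x=-60, y=34, z=5 + (-7, +4, +0) → x=-67, y=38, z=5
step 9: x=-67, y=38, z=5 + (-7, +4, +0) → x=-74, y=42, z=5

x=-74, y=42, z=5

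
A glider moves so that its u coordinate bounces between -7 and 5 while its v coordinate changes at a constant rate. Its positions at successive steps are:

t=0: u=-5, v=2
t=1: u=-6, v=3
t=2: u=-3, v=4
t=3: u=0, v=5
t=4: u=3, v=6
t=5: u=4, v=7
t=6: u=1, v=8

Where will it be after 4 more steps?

The u coordinate reflects between -7 and 5, moving 3 per step.
  step 7: 1 → -2
  step 8: -2 → -5
  step 9: -5 → -6
  step 10: -6 → -3
The v coordinate changes by +1 each step: at step 10 it is 12.

u=-3, v=12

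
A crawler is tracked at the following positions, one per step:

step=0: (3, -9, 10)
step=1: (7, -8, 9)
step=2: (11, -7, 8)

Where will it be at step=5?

(23, -4, 5)

Each step adds (+4, +1, -1) to the position.
step 3: (11, -7, 8) + (+4, +1, -1) → (15, -6, 7)
step 4: (15, -6, 7) + (+4, +1, -1) → (19, -5, 6)
step 5: (19, -5, 6) + (+4, +1, -1) → (23, -4, 5)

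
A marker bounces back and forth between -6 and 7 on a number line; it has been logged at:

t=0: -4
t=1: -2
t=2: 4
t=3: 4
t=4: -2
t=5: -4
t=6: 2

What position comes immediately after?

6

The value travels 6 per step and bounces off the walls at -6 and 7.
  step 7: 2 → 6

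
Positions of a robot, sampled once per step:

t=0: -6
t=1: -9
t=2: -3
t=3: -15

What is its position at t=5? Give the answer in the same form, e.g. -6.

The jumps are -3, +6, -12 — a geometric progression with ratio -2.
step 4: -15 + 24 → 9
step 5: 9 − 48 → -39

-39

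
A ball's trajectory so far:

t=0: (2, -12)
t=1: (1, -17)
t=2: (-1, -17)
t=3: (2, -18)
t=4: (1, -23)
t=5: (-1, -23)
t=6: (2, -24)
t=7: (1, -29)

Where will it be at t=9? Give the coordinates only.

(2, -30)

The moves between consecutive positions are (-1, -5), (-2, +0), (+3, -1), (-1, -5), (-2, +0), (+3, -1), (-1, -5); they repeat the 3-cycle [(-1, -5), (-2, +0), (+3, -1)].
step 8: apply (-2, +0) → (-1, -29)
step 9: apply (+3, -1) → (2, -30)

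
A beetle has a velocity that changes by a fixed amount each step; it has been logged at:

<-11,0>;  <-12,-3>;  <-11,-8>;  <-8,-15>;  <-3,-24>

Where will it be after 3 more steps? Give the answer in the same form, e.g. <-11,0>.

Taking differences between consecutive positions: <-1,-3>, <+1,-5>, <+3,-7>, <+5,-9>. These grow by <+2,-2> each step.
step 5: <-3,-24> + <+7,-11> → <4,-35>
step 6: <4,-35> + <+9,-13> → <13,-48>
step 7: <13,-48> + <+11,-15> → <24,-63>

<24,-63>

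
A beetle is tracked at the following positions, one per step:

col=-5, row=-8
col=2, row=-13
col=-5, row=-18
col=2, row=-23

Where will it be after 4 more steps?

The col coordinate repeats the cycle [-5, 2] with period 2; step 7 mod 2 = 1, giving 2.
The row coordinate changes by -5 each step, so at step 7 it is -8 + 7·(-5) = -43.

col=2, row=-43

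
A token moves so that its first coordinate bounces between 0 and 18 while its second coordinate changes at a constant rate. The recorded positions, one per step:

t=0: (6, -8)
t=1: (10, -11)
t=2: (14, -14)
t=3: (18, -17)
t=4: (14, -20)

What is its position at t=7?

(2, -29)

The first coordinate travels 4 per step and bounces off the walls at 0 and 18.
  step 5: 14 → 10
  step 6: 10 → 6
  step 7: 6 → 2
The second coordinate changes by -3 each step: at step 7 it is -29.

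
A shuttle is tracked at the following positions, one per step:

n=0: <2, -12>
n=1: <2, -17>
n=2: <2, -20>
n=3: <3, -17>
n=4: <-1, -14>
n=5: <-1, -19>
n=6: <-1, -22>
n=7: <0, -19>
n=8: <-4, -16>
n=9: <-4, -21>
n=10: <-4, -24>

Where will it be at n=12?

<-7, -18>

The moves between consecutive positions are <+0, -5>, <+0, -3>, <+1, +3>, <-4, +3>, <+0, -5>, <+0, -3>, <+1, +3>, <-4, +3>, <+0, -5>, <+0, -3>; they repeat the 4-cycle [<+0, -5>, <+0, -3>, <+1, +3>, <-4, +3>].
step 11: apply <+1, +3> → <-3, -21>
step 12: apply <-4, +3> → <-7, -18>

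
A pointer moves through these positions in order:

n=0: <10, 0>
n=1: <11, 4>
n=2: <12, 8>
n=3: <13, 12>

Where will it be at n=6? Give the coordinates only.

The position changes by <+1, +4> every step.
step 4: <13, 12> + <+1, +4> → <14, 16>
step 5: <14, 16> + <+1, +4> → <15, 20>
step 6: <15, 20> + <+1, +4> → <16, 24>

<16, 24>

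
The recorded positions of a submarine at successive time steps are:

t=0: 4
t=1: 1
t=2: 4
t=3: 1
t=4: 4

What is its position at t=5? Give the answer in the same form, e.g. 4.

1

The jumps are -3, +3, -3, +3 — a geometric progression with ratio -1.
step 5: 4 − 3 → 1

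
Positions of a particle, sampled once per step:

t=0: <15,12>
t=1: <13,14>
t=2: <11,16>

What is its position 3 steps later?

Each step adds <-2,+2> to the position.
step 3: <11,16> + <-2,+2> → <9,18>
step 4: <9,18> + <-2,+2> → <7,20>
step 5: <7,20> + <-2,+2> → <5,22>

<5,22>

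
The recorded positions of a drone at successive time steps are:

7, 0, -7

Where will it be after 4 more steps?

-35

Constant displacement of -7 per step.
step 3: -7 − 7 → -14
step 4: -14 − 7 → -21
step 5: -21 − 7 → -28
step 6: -28 − 7 → -35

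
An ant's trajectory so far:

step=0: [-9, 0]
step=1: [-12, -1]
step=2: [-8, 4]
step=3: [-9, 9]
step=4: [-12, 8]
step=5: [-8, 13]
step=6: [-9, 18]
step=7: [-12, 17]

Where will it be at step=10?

[-12, 26]

The moves between consecutive positions are [-3, -1], [+4, +5], [-1, +5], [-3, -1], [+4, +5], [-1, +5], [-3, -1]; they repeat the 3-cycle [[-3, -1], [+4, +5], [-1, +5]].
step 8: apply [+4, +5] → [-8, 22]
step 9: apply [-1, +5] → [-9, 27]
step 10: apply [-3, -1] → [-12, 26]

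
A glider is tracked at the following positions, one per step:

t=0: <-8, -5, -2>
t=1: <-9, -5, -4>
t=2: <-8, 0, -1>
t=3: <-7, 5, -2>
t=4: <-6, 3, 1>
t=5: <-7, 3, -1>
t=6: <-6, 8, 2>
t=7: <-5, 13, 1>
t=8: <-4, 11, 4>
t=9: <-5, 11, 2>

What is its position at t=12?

<-2, 19, 7>

Differencing gives <-1, +0, -2>, <+1, +5, +3>, <+1, +5, -1>, <+1, -2, +3>, <-1, +0, -2>, <+1, +5, +3>, <+1, +5, -1>, <+1, -2, +3>, <-1, +0, -2>. This is the pattern <-1, +0, -2>, <+1, +5, +3>, <+1, +5, -1>, <+1, -2, +3> repeated.
step 10: apply <+1, +5, +3> → <-4, 16, 5>
step 11: apply <+1, +5, -1> → <-3, 21, 4>
step 12: apply <+1, -2, +3> → <-2, 19, 7>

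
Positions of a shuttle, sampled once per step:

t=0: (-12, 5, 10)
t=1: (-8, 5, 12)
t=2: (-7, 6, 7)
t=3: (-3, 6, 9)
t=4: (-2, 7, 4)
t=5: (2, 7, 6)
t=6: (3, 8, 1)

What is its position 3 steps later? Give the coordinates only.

(12, 9, 0)

The moves between consecutive positions are (+4, +0, +2), (+1, +1, -5), (+4, +0, +2), (+1, +1, -5), (+4, +0, +2), (+1, +1, -5); they repeat the 2-cycle [(+4, +0, +2), (+1, +1, -5)].
step 7: apply (+4, +0, +2) → (7, 8, 3)
step 8: apply (+1, +1, -5) → (8, 9, -2)
step 9: apply (+4, +0, +2) → (12, 9, 0)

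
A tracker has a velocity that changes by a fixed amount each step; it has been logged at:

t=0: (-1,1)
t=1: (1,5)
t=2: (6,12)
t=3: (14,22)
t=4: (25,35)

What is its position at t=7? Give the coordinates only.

First differences are (+2,+4), (+5,+7), (+8,+10), (+11,+13); their common second difference is (+3,+3) (constant acceleration).
step 5: (25,35) + (+14,+16) → (39,51)
step 6: (39,51) + (+17,+19) → (56,70)
step 7: (56,70) + (+20,+22) → (76,92)

(76,92)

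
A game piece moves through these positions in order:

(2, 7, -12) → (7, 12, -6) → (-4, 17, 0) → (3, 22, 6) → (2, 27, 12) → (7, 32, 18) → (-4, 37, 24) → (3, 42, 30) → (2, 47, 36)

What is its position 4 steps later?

First: cycles through 2, 7, -4, 3 every 4 steps. Step 12 lands at position 0 of the cycle → 2.
Second: linear, +5 per step → 67 at step 12.
Third: linear, +6 per step → 60 at step 12.

(2, 67, 60)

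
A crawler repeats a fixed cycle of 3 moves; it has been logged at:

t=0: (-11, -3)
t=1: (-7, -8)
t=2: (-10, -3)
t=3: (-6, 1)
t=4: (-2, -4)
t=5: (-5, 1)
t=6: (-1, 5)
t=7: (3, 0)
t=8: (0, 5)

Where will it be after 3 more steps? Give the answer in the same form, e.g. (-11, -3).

(5, 9)

Step-to-step displacements: (+4, -5), (-3, +5), (+4, +4), (+4, -5), (-3, +5), (+4, +4), (+4, -5), (-3, +5) — a repeating cycle of length 3.
step 9: apply (+4, +4) → (4, 9)
step 10: apply (+4, -5) → (8, 4)
step 11: apply (-3, +5) → (5, 9)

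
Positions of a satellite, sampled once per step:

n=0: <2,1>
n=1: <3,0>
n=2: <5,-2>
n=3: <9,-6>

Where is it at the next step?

Step-to-step displacements: <+1,-1>, <+2,-2>, <+4,-4>; each is 2× the previous.
step 4: <9,-6> + <+8,-8> → <17,-14>

<17,-14>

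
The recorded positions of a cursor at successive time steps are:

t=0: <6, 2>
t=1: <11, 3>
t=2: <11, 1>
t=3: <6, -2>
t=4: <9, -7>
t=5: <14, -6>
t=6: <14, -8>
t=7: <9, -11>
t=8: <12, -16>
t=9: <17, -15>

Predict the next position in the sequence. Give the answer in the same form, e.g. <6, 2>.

The moves between consecutive positions are <+5, +1>, <+0, -2>, <-5, -3>, <+3, -5>, <+5, +1>, <+0, -2>, <-5, -3>, <+3, -5>, <+5, +1>; they repeat the 4-cycle [<+5, +1>, <+0, -2>, <-5, -3>, <+3, -5>].
step 10: apply <+0, -2> → <17, -17>

<17, -17>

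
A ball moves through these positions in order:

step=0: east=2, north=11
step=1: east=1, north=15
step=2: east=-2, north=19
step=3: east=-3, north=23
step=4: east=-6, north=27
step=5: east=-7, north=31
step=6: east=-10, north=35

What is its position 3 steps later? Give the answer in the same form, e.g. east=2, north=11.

east=-15, north=47

Differencing gives (-1, +4), (-3, +4), (-1, +4), (-3, +4), (-1, +4), (-3, +4). This is the pattern (-1, +4), (-3, +4) repeated.
step 7: apply (-1, +4) → east=-11, north=39
step 8: apply (-3, +4) → east=-14, north=43
step 9: apply (-1, +4) → east=-15, north=47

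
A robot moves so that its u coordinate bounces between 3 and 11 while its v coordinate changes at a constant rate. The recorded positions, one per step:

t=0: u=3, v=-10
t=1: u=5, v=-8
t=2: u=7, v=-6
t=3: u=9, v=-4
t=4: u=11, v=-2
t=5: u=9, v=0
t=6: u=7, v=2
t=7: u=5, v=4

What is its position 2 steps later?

The u coordinate reflects between 3 and 11, moving 2 per step.
  step 8: 5 → 3
  step 9: 3 → 5
The v coordinate changes by +2 each step: at step 9 it is 8.

u=5, v=8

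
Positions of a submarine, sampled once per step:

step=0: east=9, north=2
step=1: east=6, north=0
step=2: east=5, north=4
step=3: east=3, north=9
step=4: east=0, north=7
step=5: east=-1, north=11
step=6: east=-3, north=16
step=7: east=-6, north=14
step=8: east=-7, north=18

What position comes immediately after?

Step-to-step displacements: (-3, -2), (-1, +4), (-2, +5), (-3, -2), (-1, +4), (-2, +5), (-3, -2), (-1, +4) — a repeating cycle of length 3.
step 9: apply (-2, +5) → east=-9, north=23

east=-9, north=23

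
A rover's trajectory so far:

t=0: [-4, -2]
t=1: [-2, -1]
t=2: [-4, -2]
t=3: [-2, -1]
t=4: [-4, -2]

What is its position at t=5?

Step-to-step displacements: [+2, +1], [-2, -1], [+2, +1], [-2, -1]; each is -1× the previous.
step 5: [-4, -2] + [+2, +1] → [-2, -1]

[-2, -1]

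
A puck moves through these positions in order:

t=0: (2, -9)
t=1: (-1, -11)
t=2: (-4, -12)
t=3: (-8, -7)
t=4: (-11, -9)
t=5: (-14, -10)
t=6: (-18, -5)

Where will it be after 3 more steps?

Differencing gives (-3, -2), (-3, -1), (-4, +5), (-3, -2), (-3, -1), (-4, +5). This is the pattern (-3, -2), (-3, -1), (-4, +5) repeated.
step 7: apply (-3, -2) → (-21, -7)
step 8: apply (-3, -1) → (-24, -8)
step 9: apply (-4, +5) → (-28, -3)

(-28, -3)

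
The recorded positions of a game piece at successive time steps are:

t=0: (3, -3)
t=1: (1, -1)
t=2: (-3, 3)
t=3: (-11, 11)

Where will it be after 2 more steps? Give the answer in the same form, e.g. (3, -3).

Step-to-step displacements: (-2, +2), (-4, +4), (-8, +8); each is 2× the previous.
step 4: (-11, 11) + (-16, +16) → (-27, 27)
step 5: (-27, 27) + (-32, +32) → (-59, 59)

(-59, 59)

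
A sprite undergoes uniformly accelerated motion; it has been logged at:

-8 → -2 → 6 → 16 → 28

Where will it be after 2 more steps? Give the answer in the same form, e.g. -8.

Taking differences between consecutive positions: +6, +8, +10, +12. These grow by +2 each step.
step 5: 28 + 14 → 42
step 6: 42 + 16 → 58

58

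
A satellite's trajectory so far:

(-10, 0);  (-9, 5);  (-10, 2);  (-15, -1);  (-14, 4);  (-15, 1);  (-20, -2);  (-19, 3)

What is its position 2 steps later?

(-25, -3)

Differencing gives (+1, +5), (-1, -3), (-5, -3), (+1, +5), (-1, -3), (-5, -3), (+1, +5). This is the pattern (+1, +5), (-1, -3), (-5, -3) repeated.
step 8: apply (-1, -3) → (-20, 0)
step 9: apply (-5, -3) → (-25, -3)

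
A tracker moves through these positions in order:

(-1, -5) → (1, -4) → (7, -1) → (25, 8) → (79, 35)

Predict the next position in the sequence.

(241, 116)

Consecutive displacements (+2, +1), (+6, +3), (+18, +9), (+54, +27) scale by a factor of 3 each step.
step 5: (79, 35) + (+162, +81) → (241, 116)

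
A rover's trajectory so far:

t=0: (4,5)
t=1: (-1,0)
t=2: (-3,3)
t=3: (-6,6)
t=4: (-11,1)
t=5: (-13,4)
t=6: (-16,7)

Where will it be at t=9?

(-26,8)

The moves between consecutive positions are (-5,-5), (-2,+3), (-3,+3), (-5,-5), (-2,+3), (-3,+3); they repeat the 3-cycle [(-5,-5), (-2,+3), (-3,+3)].
step 7: apply (-5,-5) → (-21,2)
step 8: apply (-2,+3) → (-23,5)
step 9: apply (-3,+3) → (-26,8)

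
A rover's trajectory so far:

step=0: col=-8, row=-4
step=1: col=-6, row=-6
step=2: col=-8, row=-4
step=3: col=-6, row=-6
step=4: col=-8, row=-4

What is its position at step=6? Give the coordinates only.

col=-8, row=-4

Consecutive displacements (+2, -2), (-2, +2), (+2, -2), (-2, +2) scale by a factor of -1 each step.
step 5: col=-8, row=-4 + (+2, -2) → col=-6, row=-6
step 6: col=-6, row=-6 + (-2, +2) → col=-8, row=-4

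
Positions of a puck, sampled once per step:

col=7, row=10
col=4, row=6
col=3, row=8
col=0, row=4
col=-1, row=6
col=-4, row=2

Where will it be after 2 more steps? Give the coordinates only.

col=-8, row=0

Differencing gives (-3, -4), (-1, +2), (-3, -4), (-1, +2), (-3, -4). This is the pattern (-3, -4), (-1, +2) repeated.
step 6: apply (-1, +2) → col=-5, row=4
step 7: apply (-3, -4) → col=-8, row=0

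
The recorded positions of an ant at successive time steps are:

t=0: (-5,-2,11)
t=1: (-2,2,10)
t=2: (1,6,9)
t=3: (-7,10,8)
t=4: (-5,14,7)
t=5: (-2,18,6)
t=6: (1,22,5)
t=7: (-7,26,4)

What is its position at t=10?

(1,38,1)

First: cycles through -5, -2, 1, -7 every 4 steps. Step 10 lands at position 2 of the cycle → 1.
Second: linear, +4 per step → 38 at step 10.
Third: linear, -1 per step → 1 at step 10.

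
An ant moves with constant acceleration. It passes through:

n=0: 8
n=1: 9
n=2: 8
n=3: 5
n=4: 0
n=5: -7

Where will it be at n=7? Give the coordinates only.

-27

Taking differences between consecutive positions: +1, -1, -3, -5, -7. These grow by -2 each step.
step 6: -7 − 9 → -16
step 7: -16 − 11 → -27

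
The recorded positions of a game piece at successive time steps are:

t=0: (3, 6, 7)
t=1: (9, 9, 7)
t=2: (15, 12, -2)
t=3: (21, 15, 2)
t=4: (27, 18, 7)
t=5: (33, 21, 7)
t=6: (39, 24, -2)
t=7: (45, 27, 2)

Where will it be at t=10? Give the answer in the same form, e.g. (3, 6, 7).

(63, 36, -2)

The first coordinate changes by +6 each step, so at step 10 it is 3 + 10·(6) = 63.
The second coordinate changes by +3 each step, so at step 10 it is 6 + 10·(3) = 36.
The third coordinate repeats the cycle [7, 7, -2, 2] with period 4; step 10 mod 4 = 2, giving -2.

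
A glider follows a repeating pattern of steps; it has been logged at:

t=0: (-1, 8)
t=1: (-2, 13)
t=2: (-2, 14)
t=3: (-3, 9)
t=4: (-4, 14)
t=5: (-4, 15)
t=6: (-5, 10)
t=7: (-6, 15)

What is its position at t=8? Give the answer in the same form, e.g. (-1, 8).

(-6, 16)

Step-to-step displacements: (-1, +5), (+0, +1), (-1, -5), (-1, +5), (+0, +1), (-1, -5), (-1, +5) — a repeating cycle of length 3.
step 8: apply (+0, +1) → (-6, 16)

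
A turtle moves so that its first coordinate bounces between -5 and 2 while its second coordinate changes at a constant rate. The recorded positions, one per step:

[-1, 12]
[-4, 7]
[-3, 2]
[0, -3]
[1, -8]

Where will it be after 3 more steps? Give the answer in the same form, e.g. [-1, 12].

The first coordinate travels 3 per step and bounces off the walls at -5 and 2.
  step 5: 1 → -2
  step 6: -2 → -5
  step 7: -5 → -2
The second coordinate changes by -5 each step: at step 7 it is -23.

[-2, -23]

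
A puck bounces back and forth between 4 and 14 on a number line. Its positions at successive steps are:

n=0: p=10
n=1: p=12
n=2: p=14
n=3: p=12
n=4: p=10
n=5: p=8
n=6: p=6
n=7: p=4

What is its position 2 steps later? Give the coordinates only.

The value travels 2 per step and bounces off the walls at 4 and 14.
  step 8: 4 → 6
  step 9: 6 → 8

p=8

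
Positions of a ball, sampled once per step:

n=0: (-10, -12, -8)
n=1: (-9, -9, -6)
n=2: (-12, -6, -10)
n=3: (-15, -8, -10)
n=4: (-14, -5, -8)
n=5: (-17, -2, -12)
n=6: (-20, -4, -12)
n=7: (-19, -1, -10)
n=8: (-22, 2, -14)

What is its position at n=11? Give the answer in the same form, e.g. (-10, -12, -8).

Differencing gives (+1, +3, +2), (-3, +3, -4), (-3, -2, +0), (+1, +3, +2), (-3, +3, -4), (-3, -2, +0), (+1, +3, +2), (-3, +3, -4). This is the pattern (+1, +3, +2), (-3, +3, -4), (-3, -2, +0) repeated.
step 9: apply (-3, -2, +0) → (-25, 0, -14)
step 10: apply (+1, +3, +2) → (-24, 3, -12)
step 11: apply (-3, +3, -4) → (-27, 6, -16)

(-27, 6, -16)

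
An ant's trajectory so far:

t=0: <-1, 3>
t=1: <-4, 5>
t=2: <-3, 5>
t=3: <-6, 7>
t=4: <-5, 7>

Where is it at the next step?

Step-to-step displacements: <-3, +2>, <+1, +0>, <-3, +2>, <+1, +0> — a repeating cycle of length 2.
step 5: apply <-3, +2> → <-8, 9>

<-8, 9>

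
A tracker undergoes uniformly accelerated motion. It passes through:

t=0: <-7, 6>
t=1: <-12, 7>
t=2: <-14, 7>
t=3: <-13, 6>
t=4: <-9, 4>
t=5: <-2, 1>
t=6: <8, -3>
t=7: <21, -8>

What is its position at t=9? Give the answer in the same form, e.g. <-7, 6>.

Successive displacements: <-5, +1>, <-2, +0>, <+1, -1>, <+4, -2>, <+7, -3>, <+10, -4>, <+13, -5> — each changes by <+3, -1>.
step 8: <21, -8> + <+16, -6> → <37, -14>
step 9: <37, -14> + <+19, -7> → <56, -21>

<56, -21>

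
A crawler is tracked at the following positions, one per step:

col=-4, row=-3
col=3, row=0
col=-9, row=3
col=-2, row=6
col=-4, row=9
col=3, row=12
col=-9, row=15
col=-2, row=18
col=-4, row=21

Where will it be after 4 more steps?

col=-4, row=33

Col: cycles through -4, 3, -9, -2 every 4 steps. Step 12 lands at position 0 of the cycle → -4.
Row: linear, +3 per step → 33 at step 12.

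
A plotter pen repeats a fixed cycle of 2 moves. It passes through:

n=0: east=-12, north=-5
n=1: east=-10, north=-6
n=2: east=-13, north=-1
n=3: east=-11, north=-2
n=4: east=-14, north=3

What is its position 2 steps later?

The moves between consecutive positions are (+2, -1), (-3, +5), (+2, -1), (-3, +5); they repeat the 2-cycle [(+2, -1), (-3, +5)].
step 5: apply (+2, -1) → east=-12, north=2
step 6: apply (-3, +5) → east=-15, north=7

east=-15, north=7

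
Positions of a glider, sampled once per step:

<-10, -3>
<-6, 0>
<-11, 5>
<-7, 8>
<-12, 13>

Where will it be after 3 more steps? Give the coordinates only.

Step-to-step displacements: <+4, +3>, <-5, +5>, <+4, +3>, <-5, +5> — a repeating cycle of length 2.
step 5: apply <+4, +3> → <-8, 16>
step 6: apply <-5, +5> → <-13, 21>
step 7: apply <+4, +3> → <-9, 24>

<-9, 24>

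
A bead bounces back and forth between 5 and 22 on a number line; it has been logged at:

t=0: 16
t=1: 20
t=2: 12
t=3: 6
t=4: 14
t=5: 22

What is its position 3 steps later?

12

The value travels 8 per step and bounces off the walls at 5 and 22.
  step 6: 22 → 14
  step 7: 14 → 6
  step 8: 6 → 12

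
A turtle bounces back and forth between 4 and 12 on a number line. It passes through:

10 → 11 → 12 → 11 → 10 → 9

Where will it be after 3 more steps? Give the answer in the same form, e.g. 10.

6

The value reflects between 4 and 12, moving 1 per step.
  step 6: 9 → 8
  step 7: 8 → 7
  step 8: 7 → 6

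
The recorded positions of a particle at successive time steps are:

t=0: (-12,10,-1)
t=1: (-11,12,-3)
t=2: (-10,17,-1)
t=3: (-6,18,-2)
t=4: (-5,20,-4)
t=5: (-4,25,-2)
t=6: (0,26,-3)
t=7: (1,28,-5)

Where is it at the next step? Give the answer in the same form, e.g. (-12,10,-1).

Differencing gives (+1,+2,-2), (+1,+5,+2), (+4,+1,-1), (+1,+2,-2), (+1,+5,+2), (+4,+1,-1), (+1,+2,-2). This is the pattern (+1,+2,-2), (+1,+5,+2), (+4,+1,-1) repeated.
step 8: apply (+1,+5,+2) → (2,33,-3)

(2,33,-3)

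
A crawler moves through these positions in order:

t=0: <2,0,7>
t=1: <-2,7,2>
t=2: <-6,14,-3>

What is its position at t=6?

<-22,42,-23>

Constant displacement of <-4,+7,-5> per step.
step 3: <-6,14,-3> + <-4,+7,-5> → <-10,21,-8>
step 4: <-10,21,-8> + <-4,+7,-5> → <-14,28,-13>
step 5: <-14,28,-13> + <-4,+7,-5> → <-18,35,-18>
step 6: <-18,35,-18> + <-4,+7,-5> → <-22,42,-23>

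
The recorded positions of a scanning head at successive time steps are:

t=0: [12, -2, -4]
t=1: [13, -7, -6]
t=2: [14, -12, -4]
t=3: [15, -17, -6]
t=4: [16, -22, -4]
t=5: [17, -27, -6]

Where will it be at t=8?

[20, -42, -4]

The first coordinate changes by +1 each step, so at step 8 it is 12 + 8·(1) = 20.
The second coordinate changes by -5 each step, so at step 8 it is -2 + 8·(-5) = -42.
The third coordinate repeats the cycle [-4, -6] with period 2; step 8 mod 2 = 0, giving -4.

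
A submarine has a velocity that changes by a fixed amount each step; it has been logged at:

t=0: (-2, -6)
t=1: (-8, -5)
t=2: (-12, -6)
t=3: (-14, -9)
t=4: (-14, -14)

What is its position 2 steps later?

Successive displacements: (-6, +1), (-4, -1), (-2, -3), (+0, -5) — each changes by (+2, -2).
step 5: (-14, -14) + (+2, -7) → (-12, -21)
step 6: (-12, -21) + (+4, -9) → (-8, -30)

(-8, -30)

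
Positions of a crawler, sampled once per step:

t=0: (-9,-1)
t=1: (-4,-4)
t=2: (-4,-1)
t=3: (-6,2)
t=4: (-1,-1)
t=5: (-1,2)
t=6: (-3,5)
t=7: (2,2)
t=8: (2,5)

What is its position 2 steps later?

(5,5)

Step-to-step displacements: (+5,-3), (+0,+3), (-2,+3), (+5,-3), (+0,+3), (-2,+3), (+5,-3), (+0,+3) — a repeating cycle of length 3.
step 9: apply (-2,+3) → (0,8)
step 10: apply (+5,-3) → (5,5)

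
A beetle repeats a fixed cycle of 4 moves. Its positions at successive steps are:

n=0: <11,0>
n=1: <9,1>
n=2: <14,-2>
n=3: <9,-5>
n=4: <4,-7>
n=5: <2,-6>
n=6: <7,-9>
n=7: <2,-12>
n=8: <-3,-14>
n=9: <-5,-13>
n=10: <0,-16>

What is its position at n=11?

Step-to-step displacements: <-2,+1>, <+5,-3>, <-5,-3>, <-5,-2>, <-2,+1>, <+5,-3>, <-5,-3>, <-5,-2>, <-2,+1>, <+5,-3> — a repeating cycle of length 4.
step 11: apply <-5,-3> → <-5,-19>

<-5,-19>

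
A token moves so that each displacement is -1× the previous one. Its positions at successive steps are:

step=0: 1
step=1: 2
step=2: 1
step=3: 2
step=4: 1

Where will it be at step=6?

1

Step-to-step displacements: +1, -1, +1, -1; each is -1× the previous.
step 5: 1 + 1 → 2
step 6: 2 − 1 → 1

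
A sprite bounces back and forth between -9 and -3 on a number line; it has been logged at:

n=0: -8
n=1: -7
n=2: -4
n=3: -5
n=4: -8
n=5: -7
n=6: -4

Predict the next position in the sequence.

The value reflects between -9 and -3, moving 3 per step.
  step 7: -4 → -5

-5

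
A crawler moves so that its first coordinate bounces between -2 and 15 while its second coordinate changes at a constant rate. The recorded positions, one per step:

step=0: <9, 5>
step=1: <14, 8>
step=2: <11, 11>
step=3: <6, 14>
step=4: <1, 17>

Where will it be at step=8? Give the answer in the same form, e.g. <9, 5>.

<15, 29>

The first coordinate reflects between -2 and 15, moving 5 per step.
  step 5: 1 → 0
  step 6: 0 → 5
  step 7: 5 → 10
  step 8: 10 → 15
The second coordinate changes by +3 each step: at step 8 it is 29.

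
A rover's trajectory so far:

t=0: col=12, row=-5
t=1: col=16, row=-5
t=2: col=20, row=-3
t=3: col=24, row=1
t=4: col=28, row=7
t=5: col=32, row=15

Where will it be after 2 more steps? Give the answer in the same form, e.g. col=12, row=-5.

Successive displacements: (+4, +0), (+4, +2), (+4, +4), (+4, +6), (+4, +8) — each changes by (+0, +2).
step 6: col=32, row=15 + (+4, +10) → col=36, row=25
step 7: col=36, row=25 + (+4, +12) → col=40, row=37

col=40, row=37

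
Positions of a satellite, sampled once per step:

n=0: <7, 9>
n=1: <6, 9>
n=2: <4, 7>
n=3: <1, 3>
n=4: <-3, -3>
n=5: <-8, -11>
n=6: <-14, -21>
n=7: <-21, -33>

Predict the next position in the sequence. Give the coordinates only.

<-29, -47>

Successive displacements: <-1, +0>, <-2, -2>, <-3, -4>, <-4, -6>, <-5, -8>, <-6, -10>, <-7, -12> — each changes by <-1, -2>.
step 8: <-21, -33> + <-8, -14> → <-29, -47>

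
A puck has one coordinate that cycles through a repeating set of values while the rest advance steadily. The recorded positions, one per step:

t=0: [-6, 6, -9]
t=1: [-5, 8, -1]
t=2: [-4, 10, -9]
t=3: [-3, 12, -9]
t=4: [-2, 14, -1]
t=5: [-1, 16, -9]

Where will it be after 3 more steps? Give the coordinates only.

[2, 22, -9]

The first coordinate changes by +1 each step, so at step 8 it is -6 + 8·(1) = 2.
The second coordinate changes by +2 each step, so at step 8 it is 6 + 8·(2) = 22.
The third coordinate repeats the cycle [-9, -1, -9] with period 3; step 8 mod 3 = 2, giving -9.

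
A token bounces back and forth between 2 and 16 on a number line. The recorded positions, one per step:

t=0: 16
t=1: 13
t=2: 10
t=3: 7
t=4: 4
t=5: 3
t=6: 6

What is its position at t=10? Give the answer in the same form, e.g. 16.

14

The value reflects between 2 and 16, moving 3 per step.
  step 7: 6 → 9
  step 8: 9 → 12
  step 9: 12 → 15
  step 10: 15 → 14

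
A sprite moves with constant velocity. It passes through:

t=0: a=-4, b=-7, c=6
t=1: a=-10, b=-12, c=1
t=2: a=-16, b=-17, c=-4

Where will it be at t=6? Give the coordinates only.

The position changes by (-6, -5, -5) every step.
step 3: a=-16, b=-17, c=-4 + (-6, -5, -5) → a=-22, b=-22, c=-9
step 4: a=-22, b=-22, c=-9 + (-6, -5, -5) → a=-28, b=-27, c=-14
step 5: a=-28, b=-27, c=-14 + (-6, -5, -5) → a=-34, b=-32, c=-19
step 6: a=-34, b=-32, c=-19 + (-6, -5, -5) → a=-40, b=-37, c=-24

a=-40, b=-37, c=-24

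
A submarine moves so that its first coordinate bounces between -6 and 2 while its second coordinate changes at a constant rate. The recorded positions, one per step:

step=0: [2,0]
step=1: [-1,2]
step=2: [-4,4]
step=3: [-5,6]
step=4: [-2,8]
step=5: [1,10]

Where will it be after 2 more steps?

The first coordinate reflects between -6 and 2, moving 3 per step.
  step 6: 1 → 0
  step 7: 0 → -3
The second coordinate changes by +2 each step: at step 7 it is 14.

[-3,14]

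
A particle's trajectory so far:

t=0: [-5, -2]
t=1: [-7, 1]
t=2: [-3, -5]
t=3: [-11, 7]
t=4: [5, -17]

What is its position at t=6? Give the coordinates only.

[37, -65]

Step-to-step displacements: [-2, +3], [+4, -6], [-8, +12], [+16, -24]; each is -2× the previous.
step 5: [5, -17] + [-32, +48] → [-27, 31]
step 6: [-27, 31] + [+64, -96] → [37, -65]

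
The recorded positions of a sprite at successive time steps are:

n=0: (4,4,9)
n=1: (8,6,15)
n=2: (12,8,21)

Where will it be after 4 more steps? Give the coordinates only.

Each step adds (+4,+2,+6) to the position.
step 3: (12,8,21) + (+4,+2,+6) → (16,10,27)
step 4: (16,10,27) + (+4,+2,+6) → (20,12,33)
step 5: (20,12,33) + (+4,+2,+6) → (24,14,39)
step 6: (24,14,39) + (+4,+2,+6) → (28,16,45)

(28,16,45)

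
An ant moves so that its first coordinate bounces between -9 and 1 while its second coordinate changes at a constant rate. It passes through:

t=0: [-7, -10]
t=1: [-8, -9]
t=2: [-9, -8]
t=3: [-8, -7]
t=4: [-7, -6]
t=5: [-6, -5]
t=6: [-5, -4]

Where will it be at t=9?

The first coordinate travels 1 per step and bounces off the walls at -9 and 1.
  step 7: -5 → -4
  step 8: -4 → -3
  step 9: -3 → -2
The second coordinate changes by +1 each step: at step 9 it is -1.

[-2, -1]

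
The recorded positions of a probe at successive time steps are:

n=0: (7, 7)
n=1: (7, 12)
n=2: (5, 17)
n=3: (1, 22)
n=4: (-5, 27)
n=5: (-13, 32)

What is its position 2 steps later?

(-35, 42)

First differences are (+0, +5), (-2, +5), (-4, +5), (-6, +5), (-8, +5); their common second difference is (-2, +0) (constant acceleration).
step 6: (-13, 32) + (-10, +5) → (-23, 37)
step 7: (-23, 37) + (-12, +5) → (-35, 42)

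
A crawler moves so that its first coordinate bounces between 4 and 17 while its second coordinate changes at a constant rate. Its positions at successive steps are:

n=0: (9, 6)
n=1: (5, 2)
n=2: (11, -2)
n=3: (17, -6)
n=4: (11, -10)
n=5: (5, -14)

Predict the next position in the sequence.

The first coordinate travels 6 per step and bounces off the walls at 4 and 17.
  step 6: 5 → 9
The second coordinate changes by -4 each step: at step 6 it is -18.

(9, -18)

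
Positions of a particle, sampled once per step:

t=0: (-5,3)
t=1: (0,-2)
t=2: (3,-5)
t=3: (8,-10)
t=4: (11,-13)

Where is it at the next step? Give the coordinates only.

(16,-18)

Step-to-step displacements: (+5,-5), (+3,-3), (+5,-5), (+3,-3) — a repeating cycle of length 2.
step 5: apply (+5,-5) → (16,-18)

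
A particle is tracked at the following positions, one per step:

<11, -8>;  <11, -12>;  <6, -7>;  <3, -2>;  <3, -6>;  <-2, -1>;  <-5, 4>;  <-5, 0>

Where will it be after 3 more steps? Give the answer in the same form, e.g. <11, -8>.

<-13, 6>

The moves between consecutive positions are <+0, -4>, <-5, +5>, <-3, +5>, <+0, -4>, <-5, +5>, <-3, +5>, <+0, -4>; they repeat the 3-cycle [<+0, -4>, <-5, +5>, <-3, +5>].
step 8: apply <-5, +5> → <-10, 5>
step 9: apply <-3, +5> → <-13, 10>
step 10: apply <+0, -4> → <-13, 6>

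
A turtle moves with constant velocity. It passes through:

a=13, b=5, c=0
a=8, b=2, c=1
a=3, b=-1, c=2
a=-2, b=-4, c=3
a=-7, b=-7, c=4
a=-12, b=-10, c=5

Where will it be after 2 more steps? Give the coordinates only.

a=-22, b=-16, c=7

Each step adds (-5, -3, +1) to the position.
step 6: a=-12, b=-10, c=5 + (-5, -3, +1) → a=-17, b=-13, c=6
step 7: a=-17, b=-13, c=6 + (-5, -3, +1) → a=-22, b=-16, c=7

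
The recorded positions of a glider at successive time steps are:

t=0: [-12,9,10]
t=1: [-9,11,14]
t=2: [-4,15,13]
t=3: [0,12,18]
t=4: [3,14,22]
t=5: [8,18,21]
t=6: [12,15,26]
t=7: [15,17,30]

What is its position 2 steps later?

[24,18,34]

Differencing gives [+3,+2,+4], [+5,+4,-1], [+4,-3,+5], [+3,+2,+4], [+5,+4,-1], [+4,-3,+5], [+3,+2,+4]. This is the pattern [+3,+2,+4], [+5,+4,-1], [+4,-3,+5] repeated.
step 8: apply [+5,+4,-1] → [20,21,29]
step 9: apply [+4,-3,+5] → [24,18,34]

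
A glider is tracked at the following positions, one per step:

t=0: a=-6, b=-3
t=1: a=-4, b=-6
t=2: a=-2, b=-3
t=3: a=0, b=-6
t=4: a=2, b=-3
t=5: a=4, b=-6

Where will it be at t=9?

The a coordinate changes by +2 each step, so at step 9 it is -6 + 9·(2) = 12.
The b coordinate repeats the cycle [-3, -6] with period 2; step 9 mod 2 = 1, giving -6.

a=12, b=-6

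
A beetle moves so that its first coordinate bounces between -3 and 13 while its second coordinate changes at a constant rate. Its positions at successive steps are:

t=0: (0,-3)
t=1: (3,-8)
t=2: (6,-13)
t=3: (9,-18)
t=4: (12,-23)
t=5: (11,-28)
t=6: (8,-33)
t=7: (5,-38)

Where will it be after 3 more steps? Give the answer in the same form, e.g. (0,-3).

The first coordinate reflects between -3 and 13, moving 3 per step.
  step 8: 5 → 2
  step 9: 2 → -1
  step 10: -1 → -2
The second coordinate changes by -5 each step: at step 10 it is -53.

(-2,-53)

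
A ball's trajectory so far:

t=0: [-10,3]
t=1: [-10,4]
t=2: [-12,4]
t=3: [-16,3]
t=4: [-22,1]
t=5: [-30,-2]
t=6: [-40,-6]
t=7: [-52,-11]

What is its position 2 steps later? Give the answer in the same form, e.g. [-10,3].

[-82,-24]

First differences are [+0,+1], [-2,+0], [-4,-1], [-6,-2], [-8,-3], [-10,-4], [-12,-5]; their common second difference is [-2,-1] (constant acceleration).
step 8: [-52,-11] + [-14,-6] → [-66,-17]
step 9: [-66,-17] + [-16,-7] → [-82,-24]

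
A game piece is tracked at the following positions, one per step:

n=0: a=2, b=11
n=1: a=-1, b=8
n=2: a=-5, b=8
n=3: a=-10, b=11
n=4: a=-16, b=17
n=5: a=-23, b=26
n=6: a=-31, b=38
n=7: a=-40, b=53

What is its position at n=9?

a=-61, b=92

Successive displacements: (-3, -3), (-4, +0), (-5, +3), (-6, +6), (-7, +9), (-8, +12), (-9, +15) — each changes by (-1, +3).
step 8: a=-40, b=53 + (-10, +18) → a=-50, b=71
step 9: a=-50, b=71 + (-11, +21) → a=-61, b=92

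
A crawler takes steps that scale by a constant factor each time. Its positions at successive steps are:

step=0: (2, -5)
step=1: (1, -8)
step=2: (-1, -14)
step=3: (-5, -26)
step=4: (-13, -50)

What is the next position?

(-29, -98)

Consecutive displacements (-1, -3), (-2, -6), (-4, -12), (-8, -24) scale by a factor of 2 each step.
step 5: (-13, -50) + (-16, -48) → (-29, -98)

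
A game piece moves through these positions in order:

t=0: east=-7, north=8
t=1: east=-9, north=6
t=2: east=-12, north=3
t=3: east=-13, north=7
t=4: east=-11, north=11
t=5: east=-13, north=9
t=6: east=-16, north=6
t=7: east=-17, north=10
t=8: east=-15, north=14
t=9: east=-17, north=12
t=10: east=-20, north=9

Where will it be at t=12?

east=-19, north=17

The moves between consecutive positions are (-2,-2), (-3,-3), (-1,+4), (+2,+4), (-2,-2), (-3,-3), (-1,+4), (+2,+4), (-2,-2), (-3,-3); they repeat the 4-cycle [(-2,-2), (-3,-3), (-1,+4), (+2,+4)].
step 11: apply (-1,+4) → east=-21, north=13
step 12: apply (+2,+4) → east=-19, north=17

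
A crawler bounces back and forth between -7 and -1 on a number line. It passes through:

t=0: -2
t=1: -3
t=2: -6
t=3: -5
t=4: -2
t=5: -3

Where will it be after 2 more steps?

The value reflects between -7 and -1, moving 3 per step.
  step 6: -3 → -6
  step 7: -6 → -5

-5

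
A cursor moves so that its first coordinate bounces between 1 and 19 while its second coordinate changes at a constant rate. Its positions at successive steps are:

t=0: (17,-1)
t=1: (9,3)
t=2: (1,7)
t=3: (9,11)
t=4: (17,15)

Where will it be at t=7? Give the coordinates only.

(5,27)

The first coordinate reflects between 1 and 19, moving 8 per step.
  step 5: 17 → 13
  step 6: 13 → 5
  step 7: 5 → 5
The second coordinate changes by +4 each step: at step 7 it is 27.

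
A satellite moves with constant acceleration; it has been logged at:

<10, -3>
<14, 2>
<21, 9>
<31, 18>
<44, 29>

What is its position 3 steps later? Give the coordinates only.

<101, 74>

Taking differences between consecutive positions: <+4, +5>, <+7, +7>, <+10, +9>, <+13, +11>. These grow by <+3, +2> each step.
step 5: <44, 29> + <+16, +13> → <60, 42>
step 6: <60, 42> + <+19, +15> → <79, 57>
step 7: <79, 57> + <+22, +17> → <101, 74>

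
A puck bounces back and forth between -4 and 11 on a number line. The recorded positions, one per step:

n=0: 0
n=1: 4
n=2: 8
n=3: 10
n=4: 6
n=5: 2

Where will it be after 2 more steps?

-2

The value travels 4 per step and bounces off the walls at -4 and 11.
  step 6: 2 → -2
  step 7: -2 → -2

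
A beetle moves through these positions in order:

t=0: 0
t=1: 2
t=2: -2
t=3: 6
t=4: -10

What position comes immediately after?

22

The jumps are +2, -4, +8, -16 — a geometric progression with ratio -2.
step 5: -10 + 32 → 22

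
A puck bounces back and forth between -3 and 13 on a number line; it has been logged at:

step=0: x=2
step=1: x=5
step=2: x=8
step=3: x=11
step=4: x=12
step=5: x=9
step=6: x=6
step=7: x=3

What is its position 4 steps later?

The value travels 3 per step and bounces off the walls at -3 and 13.
  step 8: 3 → 0
  step 9: 0 → -3
  step 10: -3 → 0
  step 11: 0 → 3

x=3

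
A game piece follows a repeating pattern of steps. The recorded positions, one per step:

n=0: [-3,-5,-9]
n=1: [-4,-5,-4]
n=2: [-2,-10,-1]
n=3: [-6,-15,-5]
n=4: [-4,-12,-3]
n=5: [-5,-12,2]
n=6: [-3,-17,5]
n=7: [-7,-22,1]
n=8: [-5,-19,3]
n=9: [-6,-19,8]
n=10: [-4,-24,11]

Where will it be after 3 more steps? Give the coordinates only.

[-7,-26,14]

Differencing gives [-1,+0,+5], [+2,-5,+3], [-4,-5,-4], [+2,+3,+2], [-1,+0,+5], [+2,-5,+3], [-4,-5,-4], [+2,+3,+2], [-1,+0,+5], [+2,-5,+3]. This is the pattern [-1,+0,+5], [+2,-5,+3], [-4,-5,-4], [+2,+3,+2] repeated.
step 11: apply [-4,-5,-4] → [-8,-29,7]
step 12: apply [+2,+3,+2] → [-6,-26,9]
step 13: apply [-1,+0,+5] → [-7,-26,14]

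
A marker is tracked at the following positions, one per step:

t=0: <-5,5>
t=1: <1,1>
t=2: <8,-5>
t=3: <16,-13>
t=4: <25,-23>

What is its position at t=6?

<46,-49>

First differences are <+6,-4>, <+7,-6>, <+8,-8>, <+9,-10>; their common second difference is <+1,-2> (constant acceleration).
step 5: <25,-23> + <+10,-12> → <35,-35>
step 6: <35,-35> + <+11,-14> → <46,-49>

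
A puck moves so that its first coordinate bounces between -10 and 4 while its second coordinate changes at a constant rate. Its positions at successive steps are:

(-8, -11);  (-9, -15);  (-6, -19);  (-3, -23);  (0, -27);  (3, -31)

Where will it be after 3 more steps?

The first coordinate reflects between -10 and 4, moving 3 per step.
  step 6: 3 → 2
  step 7: 2 → -1
  step 8: -1 → -4
The second coordinate changes by -4 each step: at step 8 it is -43.

(-4, -43)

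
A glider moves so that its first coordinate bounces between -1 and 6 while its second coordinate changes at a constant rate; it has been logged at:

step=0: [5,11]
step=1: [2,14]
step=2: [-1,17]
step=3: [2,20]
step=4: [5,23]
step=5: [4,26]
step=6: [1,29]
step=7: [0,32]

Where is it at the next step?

The first coordinate travels 3 per step and bounces off the walls at -1 and 6.
  step 8: 0 → 3
The second coordinate changes by +3 each step: at step 8 it is 35.

[3,35]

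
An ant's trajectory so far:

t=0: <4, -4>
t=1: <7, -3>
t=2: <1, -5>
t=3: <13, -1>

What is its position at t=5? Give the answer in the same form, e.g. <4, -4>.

The jumps are <+3, +1>, <-6, -2>, <+12, +4> — a geometric progression with ratio -2.
step 4: <13, -1> + <-24, -8> → <-11, -9>
step 5: <-11, -9> + <+48, +16> → <37, 7>

<37, 7>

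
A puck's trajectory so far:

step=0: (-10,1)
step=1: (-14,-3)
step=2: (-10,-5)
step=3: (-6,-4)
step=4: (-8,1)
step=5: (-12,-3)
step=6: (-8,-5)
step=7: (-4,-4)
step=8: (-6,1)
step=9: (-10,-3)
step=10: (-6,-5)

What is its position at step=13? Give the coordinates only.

(-8,-3)

The moves between consecutive positions are (-4,-4), (+4,-2), (+4,+1), (-2,+5), (-4,-4), (+4,-2), (+4,+1), (-2,+5), (-4,-4), (+4,-2); they repeat the 4-cycle [(-4,-4), (+4,-2), (+4,+1), (-2,+5)].
step 11: apply (+4,+1) → (-2,-4)
step 12: apply (-2,+5) → (-4,1)
step 13: apply (-4,-4) → (-8,-3)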